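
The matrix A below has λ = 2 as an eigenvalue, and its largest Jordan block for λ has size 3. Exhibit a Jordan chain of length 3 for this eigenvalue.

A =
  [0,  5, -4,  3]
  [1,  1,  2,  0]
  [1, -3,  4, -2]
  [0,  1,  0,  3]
A Jordan chain for λ = 2 of length 3:
v_1 = (5, -1, -3, 1)ᵀ
v_2 = (-2, 1, 1, 0)ᵀ
v_3 = (1, 0, 0, 0)ᵀ

Let N = A − (2)·I. We want v_3 with N^3 v_3 = 0 but N^2 v_3 ≠ 0; then v_{j-1} := N · v_j for j = 3, …, 2.

Pick v_3 = (1, 0, 0, 0)ᵀ.
Then v_2 = N · v_3 = (-2, 1, 1, 0)ᵀ.
Then v_1 = N · v_2 = (5, -1, -3, 1)ᵀ.

Sanity check: (A − (2)·I) v_1 = (0, 0, 0, 0)ᵀ = 0. ✓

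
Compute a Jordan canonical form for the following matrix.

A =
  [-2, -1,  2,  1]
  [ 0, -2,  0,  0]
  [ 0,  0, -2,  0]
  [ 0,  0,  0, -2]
J_2(-2) ⊕ J_1(-2) ⊕ J_1(-2)

The characteristic polynomial is
  det(x·I − A) = x^4 + 8*x^3 + 24*x^2 + 32*x + 16 = (x + 2)^4

Eigenvalues and multiplicities (the geometric multiplicity of λ is n − rank(A − λI), which equals the number of Jordan blocks for λ):
  λ = -2: algebraic multiplicity = 4, geometric multiplicity = 3

Determining the block sizes for each eigenvalue:
  λ = -2: 3 blocks summing to 4 forces exactly one block of size 2 and the rest size 1 → block sizes [2, 1, 1]

Assembling the blocks gives a Jordan form
J =
  [-2,  1,  0,  0]
  [ 0, -2,  0,  0]
  [ 0,  0, -2,  0]
  [ 0,  0,  0, -2]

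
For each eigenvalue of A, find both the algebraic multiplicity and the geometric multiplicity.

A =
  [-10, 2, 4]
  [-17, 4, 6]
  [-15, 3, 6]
λ = 0: alg = 3, geom = 1

Step 1 — factor the characteristic polynomial to read off the algebraic multiplicities:
  χ_A(x) = x^3

Step 2 — compute geometric multiplicities via the rank-nullity identity g(λ) = n − rank(A − λI):
  rank(A − (0)·I) = 2, so dim ker(A − (0)·I) = n − 2 = 1

Summary:
  λ = 0: algebraic multiplicity = 3, geometric multiplicity = 1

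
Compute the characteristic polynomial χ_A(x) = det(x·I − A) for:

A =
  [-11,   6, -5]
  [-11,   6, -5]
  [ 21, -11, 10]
x^3 - 5*x^2

Expanding det(x·I − A) (e.g. by cofactor expansion or by noting that A is similar to its Jordan form J, which has the same characteristic polynomial as A) gives
  χ_A(x) = x^3 - 5*x^2
which factors as x^2*(x - 5). The eigenvalues (with algebraic multiplicities) are λ = 0 with multiplicity 2, λ = 5 with multiplicity 1.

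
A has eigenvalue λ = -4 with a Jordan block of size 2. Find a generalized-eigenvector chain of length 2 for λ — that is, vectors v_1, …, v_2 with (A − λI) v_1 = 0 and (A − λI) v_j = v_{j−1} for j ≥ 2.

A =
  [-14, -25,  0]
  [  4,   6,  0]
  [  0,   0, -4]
A Jordan chain for λ = -4 of length 2:
v_1 = (-10, 4, 0)ᵀ
v_2 = (1, 0, 0)ᵀ

Let N = A − (-4)·I. We want v_2 with N^2 v_2 = 0 but N^1 v_2 ≠ 0; then v_{j-1} := N · v_j for j = 2, …, 2.

Pick v_2 = (1, 0, 0)ᵀ.
Then v_1 = N · v_2 = (-10, 4, 0)ᵀ.

Sanity check: (A − (-4)·I) v_1 = (0, 0, 0)ᵀ = 0. ✓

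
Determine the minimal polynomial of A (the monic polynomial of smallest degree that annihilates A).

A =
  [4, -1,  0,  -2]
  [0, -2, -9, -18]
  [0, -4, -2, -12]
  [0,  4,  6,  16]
x^3 - 12*x^2 + 48*x - 64

The characteristic polynomial is χ_A(x) = (x - 4)^4, so the eigenvalues are known. The minimal polynomial is
  m_A(x) = Π_λ (x − λ)^{k_λ}
where k_λ is the size of the *largest* Jordan block for λ (equivalently, the smallest k with (A − λI)^k v = 0 for every generalised eigenvector v of λ).

  λ = 4: largest Jordan block has size 3, contributing (x − 4)^3

So m_A(x) = (x - 4)^3 = x^3 - 12*x^2 + 48*x - 64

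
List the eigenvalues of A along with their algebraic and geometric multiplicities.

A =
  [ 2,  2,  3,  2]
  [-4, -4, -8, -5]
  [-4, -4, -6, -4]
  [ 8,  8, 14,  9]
λ = 0: alg = 3, geom = 2; λ = 1: alg = 1, geom = 1

Step 1 — factor the characteristic polynomial to read off the algebraic multiplicities:
  χ_A(x) = x^3*(x - 1)

Step 2 — compute geometric multiplicities via the rank-nullity identity g(λ) = n − rank(A − λI):
  rank(A − (0)·I) = 2, so dim ker(A − (0)·I) = n − 2 = 2
  rank(A − (1)·I) = 3, so dim ker(A − (1)·I) = n − 3 = 1

Summary:
  λ = 0: algebraic multiplicity = 3, geometric multiplicity = 2
  λ = 1: algebraic multiplicity = 1, geometric multiplicity = 1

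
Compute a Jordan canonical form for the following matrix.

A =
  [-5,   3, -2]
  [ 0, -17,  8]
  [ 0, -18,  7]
J_2(-5) ⊕ J_1(-5)

The characteristic polynomial is
  det(x·I − A) = x^3 + 15*x^2 + 75*x + 125 = (x + 5)^3

Eigenvalues and multiplicities (the geometric multiplicity of λ is n − rank(A − λI), which equals the number of Jordan blocks for λ):
  λ = -5: algebraic multiplicity = 3, geometric multiplicity = 2

Determining the block sizes for each eigenvalue:
  λ = -5: 2 blocks summing to 3 forces exactly one block of size 2 and the rest size 1 → block sizes [2, 1]

Assembling the blocks gives a Jordan form
J =
  [-5,  1,  0]
  [ 0, -5,  0]
  [ 0,  0, -5]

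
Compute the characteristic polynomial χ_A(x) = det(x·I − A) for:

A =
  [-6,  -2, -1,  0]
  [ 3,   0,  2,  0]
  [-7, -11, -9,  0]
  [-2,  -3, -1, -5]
x^4 + 20*x^3 + 150*x^2 + 500*x + 625

Expanding det(x·I − A) (e.g. by cofactor expansion or by noting that A is similar to its Jordan form J, which has the same characteristic polynomial as A) gives
  χ_A(x) = x^4 + 20*x^3 + 150*x^2 + 500*x + 625
which factors as (x + 5)^4. The eigenvalues (with algebraic multiplicities) are λ = -5 with multiplicity 4.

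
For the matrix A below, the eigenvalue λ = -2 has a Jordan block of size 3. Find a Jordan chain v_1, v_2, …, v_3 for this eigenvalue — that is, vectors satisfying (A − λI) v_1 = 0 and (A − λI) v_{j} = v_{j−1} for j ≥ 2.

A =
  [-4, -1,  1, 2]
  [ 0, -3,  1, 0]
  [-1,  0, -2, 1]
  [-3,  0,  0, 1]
A Jordan chain for λ = -2 of length 3:
v_1 = (-3, -1, -1, -3)ᵀ
v_2 = (-2, 0, -1, -3)ᵀ
v_3 = (1, 0, 0, 0)ᵀ

Let N = A − (-2)·I. We want v_3 with N^3 v_3 = 0 but N^2 v_3 ≠ 0; then v_{j-1} := N · v_j for j = 3, …, 2.

Pick v_3 = (1, 0, 0, 0)ᵀ.
Then v_2 = N · v_3 = (-2, 0, -1, -3)ᵀ.
Then v_1 = N · v_2 = (-3, -1, -1, -3)ᵀ.

Sanity check: (A − (-2)·I) v_1 = (0, 0, 0, 0)ᵀ = 0. ✓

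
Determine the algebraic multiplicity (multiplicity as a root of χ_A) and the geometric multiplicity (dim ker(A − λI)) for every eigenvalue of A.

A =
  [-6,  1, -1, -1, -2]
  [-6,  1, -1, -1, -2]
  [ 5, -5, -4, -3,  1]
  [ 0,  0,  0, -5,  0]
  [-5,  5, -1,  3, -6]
λ = -5: alg = 4, geom = 2; λ = 0: alg = 1, geom = 1

Step 1 — factor the characteristic polynomial to read off the algebraic multiplicities:
  χ_A(x) = x*(x + 5)^4

Step 2 — compute geometric multiplicities via the rank-nullity identity g(λ) = n − rank(A − λI):
  rank(A − (-5)·I) = 3, so dim ker(A − (-5)·I) = n − 3 = 2
  rank(A − (0)·I) = 4, so dim ker(A − (0)·I) = n − 4 = 1

Summary:
  λ = -5: algebraic multiplicity = 4, geometric multiplicity = 2
  λ = 0: algebraic multiplicity = 1, geometric multiplicity = 1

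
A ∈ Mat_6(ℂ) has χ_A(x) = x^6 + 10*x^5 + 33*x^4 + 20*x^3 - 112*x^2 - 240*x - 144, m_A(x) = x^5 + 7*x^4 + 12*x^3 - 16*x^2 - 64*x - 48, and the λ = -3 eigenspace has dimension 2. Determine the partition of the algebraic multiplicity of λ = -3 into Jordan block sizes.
Block sizes for λ = -3: [1, 1]

Step 1 — from the characteristic polynomial, algebraic multiplicity of λ = -3 is 2. From dim ker(A − (-3)·I) = 2, there are exactly 2 Jordan blocks for λ = -3.
Step 2 — from the minimal polynomial, the factor (x + 3) tells us the largest block for λ = -3 has size 1.
Step 3 — with total size 2, 2 blocks, and largest block 1, the block sizes (in nonincreasing order) are [1, 1].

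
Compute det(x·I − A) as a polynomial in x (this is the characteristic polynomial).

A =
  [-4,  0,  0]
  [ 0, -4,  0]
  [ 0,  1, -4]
x^3 + 12*x^2 + 48*x + 64

Expanding det(x·I − A) (e.g. by cofactor expansion or by noting that A is similar to its Jordan form J, which has the same characteristic polynomial as A) gives
  χ_A(x) = x^3 + 12*x^2 + 48*x + 64
which factors as (x + 4)^3. The eigenvalues (with algebraic multiplicities) are λ = -4 with multiplicity 3.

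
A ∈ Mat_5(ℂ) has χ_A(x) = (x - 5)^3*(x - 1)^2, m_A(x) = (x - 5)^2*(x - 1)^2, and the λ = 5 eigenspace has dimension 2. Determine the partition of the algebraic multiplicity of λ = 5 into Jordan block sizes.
Block sizes for λ = 5: [2, 1]

Step 1 — from the characteristic polynomial, algebraic multiplicity of λ = 5 is 3. From dim ker(A − (5)·I) = 2, there are exactly 2 Jordan blocks for λ = 5.
Step 2 — from the minimal polynomial, the factor (x − 5)^2 tells us the largest block for λ = 5 has size 2.
Step 3 — with total size 3, 2 blocks, and largest block 2, the block sizes (in nonincreasing order) are [2, 1].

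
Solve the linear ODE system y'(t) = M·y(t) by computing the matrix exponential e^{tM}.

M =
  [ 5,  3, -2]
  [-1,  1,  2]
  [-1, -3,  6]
e^{tM} =
  [t*exp(4*t) + exp(4*t), 3*t*exp(4*t), -2*t*exp(4*t)]
  [-t*exp(4*t), -3*t*exp(4*t) + exp(4*t), 2*t*exp(4*t)]
  [-t*exp(4*t), -3*t*exp(4*t), 2*t*exp(4*t) + exp(4*t)]

Strategy: write M = P · J · P⁻¹ where J is a Jordan canonical form, so e^{tM} = P · e^{tJ} · P⁻¹, and e^{tJ} can be computed block-by-block.

M has Jordan form
J =
  [4, 1, 0]
  [0, 4, 0]
  [0, 0, 4]
(up to reordering of blocks).

Per-block formulas:
  For a 2×2 Jordan block J_2(4): exp(t · J_2(4)) = e^(4t)·(I + t·N), where N is the 2×2 nilpotent shift.
  For a 1×1 block at λ = 4: exp(t · [4]) = [e^(4t)].

After assembling e^{tJ} and conjugating by P, we get:

e^{tM} =
  [t*exp(4*t) + exp(4*t), 3*t*exp(4*t), -2*t*exp(4*t)]
  [-t*exp(4*t), -3*t*exp(4*t) + exp(4*t), 2*t*exp(4*t)]
  [-t*exp(4*t), -3*t*exp(4*t), 2*t*exp(4*t) + exp(4*t)]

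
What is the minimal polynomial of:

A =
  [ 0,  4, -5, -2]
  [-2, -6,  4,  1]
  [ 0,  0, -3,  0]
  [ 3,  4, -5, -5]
x^3 + 11*x^2 + 40*x + 48

The characteristic polynomial is χ_A(x) = (x + 3)^2*(x + 4)^2, so the eigenvalues are known. The minimal polynomial is
  m_A(x) = Π_λ (x − λ)^{k_λ}
where k_λ is the size of the *largest* Jordan block for λ (equivalently, the smallest k with (A − λI)^k v = 0 for every generalised eigenvector v of λ).

  λ = -4: largest Jordan block has size 2, contributing (x + 4)^2
  λ = -3: largest Jordan block has size 1, contributing (x + 3)

So m_A(x) = (x + 3)*(x + 4)^2 = x^3 + 11*x^2 + 40*x + 48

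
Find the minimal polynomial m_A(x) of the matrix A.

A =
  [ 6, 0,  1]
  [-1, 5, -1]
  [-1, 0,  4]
x^2 - 10*x + 25

The characteristic polynomial is χ_A(x) = (x - 5)^3, so the eigenvalues are known. The minimal polynomial is
  m_A(x) = Π_λ (x − λ)^{k_λ}
where k_λ is the size of the *largest* Jordan block for λ (equivalently, the smallest k with (A − λI)^k v = 0 for every generalised eigenvector v of λ).

  λ = 5: largest Jordan block has size 2, contributing (x − 5)^2

So m_A(x) = (x - 5)^2 = x^2 - 10*x + 25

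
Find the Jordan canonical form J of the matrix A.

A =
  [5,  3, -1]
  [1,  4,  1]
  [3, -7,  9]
J_3(6)

The characteristic polynomial is
  det(x·I − A) = x^3 - 18*x^2 + 108*x - 216 = (x - 6)^3

Eigenvalues and multiplicities (the geometric multiplicity of λ is n − rank(A − λI), which equals the number of Jordan blocks for λ):
  λ = 6: algebraic multiplicity = 3, geometric multiplicity = 1

Determining the block sizes for each eigenvalue:
  λ = 6: one block (gm = 1), so the single block has size am = 3 → block sizes [3]

Assembling the blocks gives a Jordan form
J =
  [6, 1, 0]
  [0, 6, 1]
  [0, 0, 6]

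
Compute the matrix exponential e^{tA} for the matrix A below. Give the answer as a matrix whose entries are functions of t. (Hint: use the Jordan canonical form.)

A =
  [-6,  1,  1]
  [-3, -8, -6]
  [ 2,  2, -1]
e^{tA} =
  [-t*exp(-5*t) + exp(-5*t), -t^2*exp(-5*t) + t*exp(-5*t), -3*t^2*exp(-5*t)/2 + t*exp(-5*t)]
  [-3*t*exp(-5*t), -3*t^2*exp(-5*t) - 3*t*exp(-5*t) + exp(-5*t), -9*t^2*exp(-5*t)/2 - 6*t*exp(-5*t)]
  [2*t*exp(-5*t), 2*t^2*exp(-5*t) + 2*t*exp(-5*t), 3*t^2*exp(-5*t) + 4*t*exp(-5*t) + exp(-5*t)]

Strategy: write A = P · J · P⁻¹ where J is a Jordan canonical form, so e^{tA} = P · e^{tJ} · P⁻¹, and e^{tJ} can be computed block-by-block.

A has Jordan form
J =
  [-5,  1,  0]
  [ 0, -5,  1]
  [ 0,  0, -5]
(up to reordering of blocks).

Per-block formulas:
  For a 3×3 Jordan block J_3(-5): exp(t · J_3(-5)) = e^(-5t)·(I + t·N + (t^2/2)·N^2), where N is the 3×3 nilpotent shift.

After assembling e^{tJ} and conjugating by P, we get:

e^{tA} =
  [-t*exp(-5*t) + exp(-5*t), -t^2*exp(-5*t) + t*exp(-5*t), -3*t^2*exp(-5*t)/2 + t*exp(-5*t)]
  [-3*t*exp(-5*t), -3*t^2*exp(-5*t) - 3*t*exp(-5*t) + exp(-5*t), -9*t^2*exp(-5*t)/2 - 6*t*exp(-5*t)]
  [2*t*exp(-5*t), 2*t^2*exp(-5*t) + 2*t*exp(-5*t), 3*t^2*exp(-5*t) + 4*t*exp(-5*t) + exp(-5*t)]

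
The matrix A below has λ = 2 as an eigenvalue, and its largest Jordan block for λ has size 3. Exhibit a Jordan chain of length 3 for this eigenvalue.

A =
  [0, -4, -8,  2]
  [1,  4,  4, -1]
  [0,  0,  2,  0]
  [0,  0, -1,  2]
A Jordan chain for λ = 2 of length 3:
v_1 = (-2, 1, 0, 0)ᵀ
v_2 = (-8, 4, 0, -1)ᵀ
v_3 = (0, 0, 1, 0)ᵀ

Let N = A − (2)·I. We want v_3 with N^3 v_3 = 0 but N^2 v_3 ≠ 0; then v_{j-1} := N · v_j for j = 3, …, 2.

Pick v_3 = (0, 0, 1, 0)ᵀ.
Then v_2 = N · v_3 = (-8, 4, 0, -1)ᵀ.
Then v_1 = N · v_2 = (-2, 1, 0, 0)ᵀ.

Sanity check: (A − (2)·I) v_1 = (0, 0, 0, 0)ᵀ = 0. ✓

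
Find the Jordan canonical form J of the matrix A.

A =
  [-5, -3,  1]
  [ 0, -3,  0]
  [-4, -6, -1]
J_2(-3) ⊕ J_1(-3)

The characteristic polynomial is
  det(x·I − A) = x^3 + 9*x^2 + 27*x + 27 = (x + 3)^3

Eigenvalues and multiplicities (the geometric multiplicity of λ is n − rank(A − λI), which equals the number of Jordan blocks for λ):
  λ = -3: algebraic multiplicity = 3, geometric multiplicity = 2

Determining the block sizes for each eigenvalue:
  λ = -3: 2 blocks summing to 3 forces exactly one block of size 2 and the rest size 1 → block sizes [2, 1]

Assembling the blocks gives a Jordan form
J =
  [-3,  1,  0]
  [ 0, -3,  0]
  [ 0,  0, -3]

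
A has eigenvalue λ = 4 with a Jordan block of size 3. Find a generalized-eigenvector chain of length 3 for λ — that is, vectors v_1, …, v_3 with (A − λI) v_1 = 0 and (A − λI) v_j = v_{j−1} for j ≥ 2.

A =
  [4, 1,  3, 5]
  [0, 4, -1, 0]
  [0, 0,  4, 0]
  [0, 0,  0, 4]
A Jordan chain for λ = 4 of length 3:
v_1 = (-1, 0, 0, 0)ᵀ
v_2 = (3, -1, 0, 0)ᵀ
v_3 = (0, 0, 1, 0)ᵀ

Let N = A − (4)·I. We want v_3 with N^3 v_3 = 0 but N^2 v_3 ≠ 0; then v_{j-1} := N · v_j for j = 3, …, 2.

Pick v_3 = (0, 0, 1, 0)ᵀ.
Then v_2 = N · v_3 = (3, -1, 0, 0)ᵀ.
Then v_1 = N · v_2 = (-1, 0, 0, 0)ᵀ.

Sanity check: (A − (4)·I) v_1 = (0, 0, 0, 0)ᵀ = 0. ✓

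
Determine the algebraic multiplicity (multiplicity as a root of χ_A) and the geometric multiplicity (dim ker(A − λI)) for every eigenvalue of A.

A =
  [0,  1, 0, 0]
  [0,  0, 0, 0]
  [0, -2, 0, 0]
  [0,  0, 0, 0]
λ = 0: alg = 4, geom = 3

Step 1 — factor the characteristic polynomial to read off the algebraic multiplicities:
  χ_A(x) = x^4

Step 2 — compute geometric multiplicities via the rank-nullity identity g(λ) = n − rank(A − λI):
  rank(A − (0)·I) = 1, so dim ker(A − (0)·I) = n − 1 = 3

Summary:
  λ = 0: algebraic multiplicity = 4, geometric multiplicity = 3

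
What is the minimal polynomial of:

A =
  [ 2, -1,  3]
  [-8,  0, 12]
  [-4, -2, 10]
x^2 - 8*x + 16

The characteristic polynomial is χ_A(x) = (x - 4)^3, so the eigenvalues are known. The minimal polynomial is
  m_A(x) = Π_λ (x − λ)^{k_λ}
where k_λ is the size of the *largest* Jordan block for λ (equivalently, the smallest k with (A − λI)^k v = 0 for every generalised eigenvector v of λ).

  λ = 4: largest Jordan block has size 2, contributing (x − 4)^2

So m_A(x) = (x - 4)^2 = x^2 - 8*x + 16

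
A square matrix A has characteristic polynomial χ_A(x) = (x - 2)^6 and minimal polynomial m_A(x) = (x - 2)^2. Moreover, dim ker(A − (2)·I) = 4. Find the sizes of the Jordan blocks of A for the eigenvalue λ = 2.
Block sizes for λ = 2: [2, 2, 1, 1]

Step 1 — from the characteristic polynomial, algebraic multiplicity of λ = 2 is 6. From dim ker(A − (2)·I) = 4, there are exactly 4 Jordan blocks for λ = 2.
Step 2 — from the minimal polynomial, the factor (x − 2)^2 tells us the largest block for λ = 2 has size 2.
Step 3 — with total size 6, 4 blocks, and largest block 2, the block sizes (in nonincreasing order) are [2, 2, 1, 1].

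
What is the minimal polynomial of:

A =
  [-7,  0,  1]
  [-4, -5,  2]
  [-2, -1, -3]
x^3 + 15*x^2 + 75*x + 125

The characteristic polynomial is χ_A(x) = (x + 5)^3, so the eigenvalues are known. The minimal polynomial is
  m_A(x) = Π_λ (x − λ)^{k_λ}
where k_λ is the size of the *largest* Jordan block for λ (equivalently, the smallest k with (A − λI)^k v = 0 for every generalised eigenvector v of λ).

  λ = -5: largest Jordan block has size 3, contributing (x + 5)^3

So m_A(x) = (x + 5)^3 = x^3 + 15*x^2 + 75*x + 125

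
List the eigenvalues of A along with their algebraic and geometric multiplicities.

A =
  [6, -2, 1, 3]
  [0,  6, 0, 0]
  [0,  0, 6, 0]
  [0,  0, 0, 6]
λ = 6: alg = 4, geom = 3

Step 1 — factor the characteristic polynomial to read off the algebraic multiplicities:
  χ_A(x) = (x - 6)^4

Step 2 — compute geometric multiplicities via the rank-nullity identity g(λ) = n − rank(A − λI):
  rank(A − (6)·I) = 1, so dim ker(A − (6)·I) = n − 1 = 3

Summary:
  λ = 6: algebraic multiplicity = 4, geometric multiplicity = 3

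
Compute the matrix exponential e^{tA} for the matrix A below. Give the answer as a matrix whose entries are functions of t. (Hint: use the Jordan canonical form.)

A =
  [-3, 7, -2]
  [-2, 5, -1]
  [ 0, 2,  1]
e^{tA} =
  [t^2*exp(t) - 4*t*exp(t) + exp(t), -2*t^2*exp(t) + 7*t*exp(t), t^2*exp(t)/2 - 2*t*exp(t)]
  [-2*t*exp(t), 4*t*exp(t) + exp(t), -t*exp(t)]
  [-2*t^2*exp(t), 4*t^2*exp(t) + 2*t*exp(t), -t^2*exp(t) + exp(t)]

Strategy: write A = P · J · P⁻¹ where J is a Jordan canonical form, so e^{tA} = P · e^{tJ} · P⁻¹, and e^{tJ} can be computed block-by-block.

A has Jordan form
J =
  [1, 1, 0]
  [0, 1, 1]
  [0, 0, 1]
(up to reordering of blocks).

Per-block formulas:
  For a 3×3 Jordan block J_3(1): exp(t · J_3(1)) = e^(1t)·(I + t·N + (t^2/2)·N^2), where N is the 3×3 nilpotent shift.

After assembling e^{tJ} and conjugating by P, we get:

e^{tA} =
  [t^2*exp(t) - 4*t*exp(t) + exp(t), -2*t^2*exp(t) + 7*t*exp(t), t^2*exp(t)/2 - 2*t*exp(t)]
  [-2*t*exp(t), 4*t*exp(t) + exp(t), -t*exp(t)]
  [-2*t^2*exp(t), 4*t^2*exp(t) + 2*t*exp(t), -t^2*exp(t) + exp(t)]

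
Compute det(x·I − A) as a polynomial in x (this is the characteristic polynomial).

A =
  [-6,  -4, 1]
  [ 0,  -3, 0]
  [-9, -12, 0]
x^3 + 9*x^2 + 27*x + 27

Expanding det(x·I − A) (e.g. by cofactor expansion or by noting that A is similar to its Jordan form J, which has the same characteristic polynomial as A) gives
  χ_A(x) = x^3 + 9*x^2 + 27*x + 27
which factors as (x + 3)^3. The eigenvalues (with algebraic multiplicities) are λ = -3 with multiplicity 3.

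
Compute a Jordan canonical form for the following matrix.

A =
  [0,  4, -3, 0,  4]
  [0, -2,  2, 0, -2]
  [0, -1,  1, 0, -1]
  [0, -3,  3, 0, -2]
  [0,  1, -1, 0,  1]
J_3(0) ⊕ J_2(0)

The characteristic polynomial is
  det(x·I − A) = x^5

Eigenvalues and multiplicities (the geometric multiplicity of λ is n − rank(A − λI), which equals the number of Jordan blocks for λ):
  λ = 0: algebraic multiplicity = 5, geometric multiplicity = 2

Determining the block sizes for each eigenvalue:
  λ = 0: with am = 5 and gm = 2, the partition is not yet determined (e.g. several partitions of 5 into 2 parts exist). Let N = A − (0)·I. Computing rank(N^1) = 3, rank(N^2) = 1, rank(N^3) = 0; the number of blocks of size ≥ j is rank(N^{j−1}) − rank(N^j), giving [2, 2, 1]. So we have 1 block(s) of size 3, 1 block(s) of size 2 → block sizes [3, 2]

Assembling the blocks gives a Jordan form
J =
  [0, 1, 0, 0, 0]
  [0, 0, 1, 0, 0]
  [0, 0, 0, 0, 0]
  [0, 0, 0, 0, 1]
  [0, 0, 0, 0, 0]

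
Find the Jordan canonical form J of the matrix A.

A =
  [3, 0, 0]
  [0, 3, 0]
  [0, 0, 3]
J_1(3) ⊕ J_1(3) ⊕ J_1(3)

The characteristic polynomial is
  det(x·I − A) = x^3 - 9*x^2 + 27*x - 27 = (x - 3)^3

Eigenvalues and multiplicities (the geometric multiplicity of λ is n − rank(A − λI), which equals the number of Jordan blocks for λ):
  λ = 3: algebraic multiplicity = 3, geometric multiplicity = 3

Determining the block sizes for each eigenvalue:
  λ = 3: gm = am = 3, so every block has size 1 → block sizes [1, 1, 1]

Assembling the blocks gives a Jordan form
J =
  [3, 0, 0]
  [0, 3, 0]
  [0, 0, 3]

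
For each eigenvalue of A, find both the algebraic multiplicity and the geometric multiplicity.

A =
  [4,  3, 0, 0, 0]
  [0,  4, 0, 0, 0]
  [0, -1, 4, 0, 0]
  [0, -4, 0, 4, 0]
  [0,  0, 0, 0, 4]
λ = 4: alg = 5, geom = 4

Step 1 — factor the characteristic polynomial to read off the algebraic multiplicities:
  χ_A(x) = (x - 4)^5

Step 2 — compute geometric multiplicities via the rank-nullity identity g(λ) = n − rank(A − λI):
  rank(A − (4)·I) = 1, so dim ker(A − (4)·I) = n − 1 = 4

Summary:
  λ = 4: algebraic multiplicity = 5, geometric multiplicity = 4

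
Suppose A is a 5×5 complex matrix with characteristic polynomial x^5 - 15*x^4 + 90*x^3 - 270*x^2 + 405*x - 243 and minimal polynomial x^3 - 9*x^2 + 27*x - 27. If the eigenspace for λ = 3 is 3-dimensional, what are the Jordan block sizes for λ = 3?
Block sizes for λ = 3: [3, 1, 1]

Step 1 — from the characteristic polynomial, algebraic multiplicity of λ = 3 is 5. From dim ker(A − (3)·I) = 3, there are exactly 3 Jordan blocks for λ = 3.
Step 2 — from the minimal polynomial, the factor (x − 3)^3 tells us the largest block for λ = 3 has size 3.
Step 3 — with total size 5, 3 blocks, and largest block 3, the block sizes (in nonincreasing order) are [3, 1, 1].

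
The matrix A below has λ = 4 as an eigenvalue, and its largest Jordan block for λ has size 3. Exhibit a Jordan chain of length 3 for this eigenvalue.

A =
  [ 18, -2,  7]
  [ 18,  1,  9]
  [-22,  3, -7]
A Jordan chain for λ = 4 of length 3:
v_1 = (6, 0, -12)ᵀ
v_2 = (14, 18, -22)ᵀ
v_3 = (1, 0, 0)ᵀ

Let N = A − (4)·I. We want v_3 with N^3 v_3 = 0 but N^2 v_3 ≠ 0; then v_{j-1} := N · v_j for j = 3, …, 2.

Pick v_3 = (1, 0, 0)ᵀ.
Then v_2 = N · v_3 = (14, 18, -22)ᵀ.
Then v_1 = N · v_2 = (6, 0, -12)ᵀ.

Sanity check: (A − (4)·I) v_1 = (0, 0, 0)ᵀ = 0. ✓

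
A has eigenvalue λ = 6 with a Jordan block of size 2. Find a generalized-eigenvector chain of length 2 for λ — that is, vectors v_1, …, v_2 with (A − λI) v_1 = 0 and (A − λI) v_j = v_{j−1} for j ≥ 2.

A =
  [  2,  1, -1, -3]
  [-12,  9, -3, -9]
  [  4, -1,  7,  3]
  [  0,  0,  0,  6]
A Jordan chain for λ = 6 of length 2:
v_1 = (-4, -12, 4, 0)ᵀ
v_2 = (1, 0, 0, 0)ᵀ

Let N = A − (6)·I. We want v_2 with N^2 v_2 = 0 but N^1 v_2 ≠ 0; then v_{j-1} := N · v_j for j = 2, …, 2.

Pick v_2 = (1, 0, 0, 0)ᵀ.
Then v_1 = N · v_2 = (-4, -12, 4, 0)ᵀ.

Sanity check: (A − (6)·I) v_1 = (0, 0, 0, 0)ᵀ = 0. ✓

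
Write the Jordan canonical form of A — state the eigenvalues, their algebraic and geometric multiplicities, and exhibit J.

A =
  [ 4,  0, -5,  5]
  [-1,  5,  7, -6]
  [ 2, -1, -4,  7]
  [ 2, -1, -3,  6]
J_1(-1) ⊕ J_3(4)

The characteristic polynomial is
  det(x·I − A) = x^4 - 11*x^3 + 36*x^2 - 16*x - 64 = (x - 4)^3*(x + 1)

Eigenvalues and multiplicities (the geometric multiplicity of λ is n − rank(A − λI), which equals the number of Jordan blocks for λ):
  λ = -1: algebraic multiplicity = 1, geometric multiplicity = 1
  λ = 4: algebraic multiplicity = 3, geometric multiplicity = 1

Determining the block sizes for each eigenvalue:
  λ = -1: one block (gm = 1), so the single block has size am = 1 → block sizes [1]
  λ = 4: one block (gm = 1), so the single block has size am = 3 → block sizes [3]

Assembling the blocks gives a Jordan form
J =
  [-1, 0, 0, 0]
  [ 0, 4, 1, 0]
  [ 0, 0, 4, 1]
  [ 0, 0, 0, 4]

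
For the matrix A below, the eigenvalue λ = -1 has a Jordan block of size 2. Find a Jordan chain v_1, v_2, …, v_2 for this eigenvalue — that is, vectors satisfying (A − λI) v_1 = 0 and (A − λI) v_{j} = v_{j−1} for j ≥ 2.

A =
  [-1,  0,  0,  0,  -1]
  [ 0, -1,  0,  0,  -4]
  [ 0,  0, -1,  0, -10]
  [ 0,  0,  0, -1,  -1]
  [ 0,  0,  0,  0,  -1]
A Jordan chain for λ = -1 of length 2:
v_1 = (-1, -4, -10, -1, 0)ᵀ
v_2 = (0, 0, 0, 0, 1)ᵀ

Let N = A − (-1)·I. We want v_2 with N^2 v_2 = 0 but N^1 v_2 ≠ 0; then v_{j-1} := N · v_j for j = 2, …, 2.

Pick v_2 = (0, 0, 0, 0, 1)ᵀ.
Then v_1 = N · v_2 = (-1, -4, -10, -1, 0)ᵀ.

Sanity check: (A − (-1)·I) v_1 = (0, 0, 0, 0, 0)ᵀ = 0. ✓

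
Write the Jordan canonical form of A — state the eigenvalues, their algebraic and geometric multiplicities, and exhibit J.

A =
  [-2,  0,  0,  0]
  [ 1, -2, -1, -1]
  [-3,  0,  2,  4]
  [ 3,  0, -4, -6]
J_2(-2) ⊕ J_2(-2)

The characteristic polynomial is
  det(x·I − A) = x^4 + 8*x^3 + 24*x^2 + 32*x + 16 = (x + 2)^4

Eigenvalues and multiplicities (the geometric multiplicity of λ is n − rank(A − λI), which equals the number of Jordan blocks for λ):
  λ = -2: algebraic multiplicity = 4, geometric multiplicity = 2

Determining the block sizes for each eigenvalue:
  λ = -2: with am = 4 and gm = 2, the partition is not yet determined (e.g. several partitions of 4 into 2 parts exist). Let N = A − (-2)·I. Computing rank(N^1) = 2, rank(N^2) = 0; the number of blocks of size ≥ j is rank(N^{j−1}) − rank(N^j), giving [2, 2]. So we have 2 block(s) of size 2 → block sizes [2, 2]

Assembling the blocks gives a Jordan form
J =
  [-2,  1,  0,  0]
  [ 0, -2,  0,  0]
  [ 0,  0, -2,  1]
  [ 0,  0,  0, -2]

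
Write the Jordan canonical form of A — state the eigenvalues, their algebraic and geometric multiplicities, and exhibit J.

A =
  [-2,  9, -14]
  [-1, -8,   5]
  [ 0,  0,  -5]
J_3(-5)

The characteristic polynomial is
  det(x·I − A) = x^3 + 15*x^2 + 75*x + 125 = (x + 5)^3

Eigenvalues and multiplicities (the geometric multiplicity of λ is n − rank(A − λI), which equals the number of Jordan blocks for λ):
  λ = -5: algebraic multiplicity = 3, geometric multiplicity = 1

Determining the block sizes for each eigenvalue:
  λ = -5: one block (gm = 1), so the single block has size am = 3 → block sizes [3]

Assembling the blocks gives a Jordan form
J =
  [-5,  1,  0]
  [ 0, -5,  1]
  [ 0,  0, -5]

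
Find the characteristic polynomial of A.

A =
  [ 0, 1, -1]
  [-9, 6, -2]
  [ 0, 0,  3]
x^3 - 9*x^2 + 27*x - 27

Expanding det(x·I − A) (e.g. by cofactor expansion or by noting that A is similar to its Jordan form J, which has the same characteristic polynomial as A) gives
  χ_A(x) = x^3 - 9*x^2 + 27*x - 27
which factors as (x - 3)^3. The eigenvalues (with algebraic multiplicities) are λ = 3 with multiplicity 3.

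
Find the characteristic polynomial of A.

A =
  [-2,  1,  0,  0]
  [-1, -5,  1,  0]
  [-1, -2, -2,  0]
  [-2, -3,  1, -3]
x^4 + 12*x^3 + 54*x^2 + 108*x + 81

Expanding det(x·I − A) (e.g. by cofactor expansion or by noting that A is similar to its Jordan form J, which has the same characteristic polynomial as A) gives
  χ_A(x) = x^4 + 12*x^3 + 54*x^2 + 108*x + 81
which factors as (x + 3)^4. The eigenvalues (with algebraic multiplicities) are λ = -3 with multiplicity 4.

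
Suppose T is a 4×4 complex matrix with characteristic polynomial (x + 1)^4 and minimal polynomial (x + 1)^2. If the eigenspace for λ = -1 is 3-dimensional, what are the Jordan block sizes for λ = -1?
Block sizes for λ = -1: [2, 1, 1]

Step 1 — from the characteristic polynomial, algebraic multiplicity of λ = -1 is 4. From dim ker(T − (-1)·I) = 3, there are exactly 3 Jordan blocks for λ = -1.
Step 2 — from the minimal polynomial, the factor (x + 1)^2 tells us the largest block for λ = -1 has size 2.
Step 3 — with total size 4, 3 blocks, and largest block 2, the block sizes (in nonincreasing order) are [2, 1, 1].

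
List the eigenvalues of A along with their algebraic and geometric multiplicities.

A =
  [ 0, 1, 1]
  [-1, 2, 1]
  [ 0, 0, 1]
λ = 1: alg = 3, geom = 2

Step 1 — factor the characteristic polynomial to read off the algebraic multiplicities:
  χ_A(x) = (x - 1)^3

Step 2 — compute geometric multiplicities via the rank-nullity identity g(λ) = n − rank(A − λI):
  rank(A − (1)·I) = 1, so dim ker(A − (1)·I) = n − 1 = 2

Summary:
  λ = 1: algebraic multiplicity = 3, geometric multiplicity = 2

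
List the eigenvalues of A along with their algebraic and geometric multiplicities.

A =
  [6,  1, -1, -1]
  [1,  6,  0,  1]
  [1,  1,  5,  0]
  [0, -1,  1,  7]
λ = 6: alg = 4, geom = 2

Step 1 — factor the characteristic polynomial to read off the algebraic multiplicities:
  χ_A(x) = (x - 6)^4

Step 2 — compute geometric multiplicities via the rank-nullity identity g(λ) = n − rank(A − λI):
  rank(A − (6)·I) = 2, so dim ker(A − (6)·I) = n − 2 = 2

Summary:
  λ = 6: algebraic multiplicity = 4, geometric multiplicity = 2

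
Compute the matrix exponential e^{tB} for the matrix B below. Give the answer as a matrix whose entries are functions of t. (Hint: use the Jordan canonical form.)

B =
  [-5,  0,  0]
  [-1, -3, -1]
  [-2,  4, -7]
e^{tB} =
  [exp(-5*t), 0, 0]
  [-t*exp(-5*t), 2*t*exp(-5*t) + exp(-5*t), -t*exp(-5*t)]
  [-2*t*exp(-5*t), 4*t*exp(-5*t), -2*t*exp(-5*t) + exp(-5*t)]

Strategy: write B = P · J · P⁻¹ where J is a Jordan canonical form, so e^{tB} = P · e^{tJ} · P⁻¹, and e^{tJ} can be computed block-by-block.

B has Jordan form
J =
  [-5,  1,  0]
  [ 0, -5,  0]
  [ 0,  0, -5]
(up to reordering of blocks).

Per-block formulas:
  For a 2×2 Jordan block J_2(-5): exp(t · J_2(-5)) = e^(-5t)·(I + t·N), where N is the 2×2 nilpotent shift.
  For a 1×1 block at λ = -5: exp(t · [-5]) = [e^(-5t)].

After assembling e^{tJ} and conjugating by P, we get:

e^{tB} =
  [exp(-5*t), 0, 0]
  [-t*exp(-5*t), 2*t*exp(-5*t) + exp(-5*t), -t*exp(-5*t)]
  [-2*t*exp(-5*t), 4*t*exp(-5*t), -2*t*exp(-5*t) + exp(-5*t)]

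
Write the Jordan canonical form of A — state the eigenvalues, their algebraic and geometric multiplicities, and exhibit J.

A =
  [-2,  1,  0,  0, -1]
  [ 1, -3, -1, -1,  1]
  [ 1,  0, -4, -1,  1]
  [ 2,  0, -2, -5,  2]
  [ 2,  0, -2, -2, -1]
J_3(-3) ⊕ J_1(-3) ⊕ J_1(-3)

The characteristic polynomial is
  det(x·I − A) = x^5 + 15*x^4 + 90*x^3 + 270*x^2 + 405*x + 243 = (x + 3)^5

Eigenvalues and multiplicities (the geometric multiplicity of λ is n − rank(A − λI), which equals the number of Jordan blocks for λ):
  λ = -3: algebraic multiplicity = 5, geometric multiplicity = 3

Determining the block sizes for each eigenvalue:
  λ = -3: with am = 5 and gm = 3, the partition is not yet determined (e.g. several partitions of 5 into 3 parts exist). Let N = A − (-3)·I. Computing rank(N^1) = 2, rank(N^2) = 1, rank(N^3) = 0; the number of blocks of size ≥ j is rank(N^{j−1}) − rank(N^j), giving [3, 1, 1]. So we have 1 block(s) of size 3, 2 block(s) of size 1 → block sizes [3, 1, 1]

Assembling the blocks gives a Jordan form
J =
  [-3,  1,  0,  0,  0]
  [ 0, -3,  1,  0,  0]
  [ 0,  0, -3,  0,  0]
  [ 0,  0,  0, -3,  0]
  [ 0,  0,  0,  0, -3]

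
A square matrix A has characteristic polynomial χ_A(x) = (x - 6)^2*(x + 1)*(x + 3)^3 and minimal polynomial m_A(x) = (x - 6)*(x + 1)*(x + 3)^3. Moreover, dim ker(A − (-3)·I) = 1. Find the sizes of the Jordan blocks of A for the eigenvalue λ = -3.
Block sizes for λ = -3: [3]

Step 1 — from the characteristic polynomial, algebraic multiplicity of λ = -3 is 3. From dim ker(A − (-3)·I) = 1, there are exactly 1 Jordan blocks for λ = -3.
Step 2 — from the minimal polynomial, the factor (x + 3)^3 tells us the largest block for λ = -3 has size 3.
Step 3 — with total size 3, 1 blocks, and largest block 3, the block sizes (in nonincreasing order) are [3].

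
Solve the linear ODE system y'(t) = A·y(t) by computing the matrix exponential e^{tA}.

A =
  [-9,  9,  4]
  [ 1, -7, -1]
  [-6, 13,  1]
e^{tA} =
  [t^2*exp(-5*t)/2 - 4*t*exp(-5*t) + exp(-5*t), -t^2*exp(-5*t) + 9*t*exp(-5*t), -t^2*exp(-5*t)/2 + 4*t*exp(-5*t)]
  [t*exp(-5*t), -2*t*exp(-5*t) + exp(-5*t), -t*exp(-5*t)]
  [t^2*exp(-5*t)/2 - 6*t*exp(-5*t), -t^2*exp(-5*t) + 13*t*exp(-5*t), -t^2*exp(-5*t)/2 + 6*t*exp(-5*t) + exp(-5*t)]

Strategy: write A = P · J · P⁻¹ where J is a Jordan canonical form, so e^{tA} = P · e^{tJ} · P⁻¹, and e^{tJ} can be computed block-by-block.

A has Jordan form
J =
  [-5,  1,  0]
  [ 0, -5,  1]
  [ 0,  0, -5]
(up to reordering of blocks).

Per-block formulas:
  For a 3×3 Jordan block J_3(-5): exp(t · J_3(-5)) = e^(-5t)·(I + t·N + (t^2/2)·N^2), where N is the 3×3 nilpotent shift.

After assembling e^{tJ} and conjugating by P, we get:

e^{tA} =
  [t^2*exp(-5*t)/2 - 4*t*exp(-5*t) + exp(-5*t), -t^2*exp(-5*t) + 9*t*exp(-5*t), -t^2*exp(-5*t)/2 + 4*t*exp(-5*t)]
  [t*exp(-5*t), -2*t*exp(-5*t) + exp(-5*t), -t*exp(-5*t)]
  [t^2*exp(-5*t)/2 - 6*t*exp(-5*t), -t^2*exp(-5*t) + 13*t*exp(-5*t), -t^2*exp(-5*t)/2 + 6*t*exp(-5*t) + exp(-5*t)]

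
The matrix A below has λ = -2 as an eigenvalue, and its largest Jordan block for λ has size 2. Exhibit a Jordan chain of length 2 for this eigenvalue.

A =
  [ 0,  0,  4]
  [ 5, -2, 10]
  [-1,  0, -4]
A Jordan chain for λ = -2 of length 2:
v_1 = (2, 5, -1)ᵀ
v_2 = (1, 0, 0)ᵀ

Let N = A − (-2)·I. We want v_2 with N^2 v_2 = 0 but N^1 v_2 ≠ 0; then v_{j-1} := N · v_j for j = 2, …, 2.

Pick v_2 = (1, 0, 0)ᵀ.
Then v_1 = N · v_2 = (2, 5, -1)ᵀ.

Sanity check: (A − (-2)·I) v_1 = (0, 0, 0)ᵀ = 0. ✓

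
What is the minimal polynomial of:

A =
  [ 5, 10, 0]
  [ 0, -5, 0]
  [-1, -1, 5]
x^3 - 5*x^2 - 25*x + 125

The characteristic polynomial is χ_A(x) = (x - 5)^2*(x + 5), so the eigenvalues are known. The minimal polynomial is
  m_A(x) = Π_λ (x − λ)^{k_λ}
where k_λ is the size of the *largest* Jordan block for λ (equivalently, the smallest k with (A − λI)^k v = 0 for every generalised eigenvector v of λ).

  λ = -5: largest Jordan block has size 1, contributing (x + 5)
  λ = 5: largest Jordan block has size 2, contributing (x − 5)^2

So m_A(x) = (x - 5)^2*(x + 5) = x^3 - 5*x^2 - 25*x + 125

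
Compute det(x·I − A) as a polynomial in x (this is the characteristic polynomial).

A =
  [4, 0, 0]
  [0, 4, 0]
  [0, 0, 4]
x^3 - 12*x^2 + 48*x - 64

Expanding det(x·I − A) (e.g. by cofactor expansion or by noting that A is similar to its Jordan form J, which has the same characteristic polynomial as A) gives
  χ_A(x) = x^3 - 12*x^2 + 48*x - 64
which factors as (x - 4)^3. The eigenvalues (with algebraic multiplicities) are λ = 4 with multiplicity 3.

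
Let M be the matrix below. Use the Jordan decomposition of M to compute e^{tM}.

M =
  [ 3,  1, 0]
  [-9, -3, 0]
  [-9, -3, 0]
e^{tM} =
  [3*t + 1, t, 0]
  [-9*t, 1 - 3*t, 0]
  [-9*t, -3*t, 1]

Strategy: write M = P · J · P⁻¹ where J is a Jordan canonical form, so e^{tM} = P · e^{tJ} · P⁻¹, and e^{tJ} can be computed block-by-block.

M has Jordan form
J =
  [0, 1, 0]
  [0, 0, 0]
  [0, 0, 0]
(up to reordering of blocks).

Per-block formulas:
  For a 2×2 Jordan block J_2(0): exp(t · J_2(0)) = e^(0t)·(I + t·N), where N is the 2×2 nilpotent shift.
  For a 1×1 block at λ = 0: exp(t · [0]) = [e^(0t)].

After assembling e^{tJ} and conjugating by P, we get:

e^{tM} =
  [3*t + 1, t, 0]
  [-9*t, 1 - 3*t, 0]
  [-9*t, -3*t, 1]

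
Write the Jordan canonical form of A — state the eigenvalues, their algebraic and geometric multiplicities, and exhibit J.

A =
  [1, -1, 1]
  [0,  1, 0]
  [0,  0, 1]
J_2(1) ⊕ J_1(1)

The characteristic polynomial is
  det(x·I − A) = x^3 - 3*x^2 + 3*x - 1 = (x - 1)^3

Eigenvalues and multiplicities (the geometric multiplicity of λ is n − rank(A − λI), which equals the number of Jordan blocks for λ):
  λ = 1: algebraic multiplicity = 3, geometric multiplicity = 2

Determining the block sizes for each eigenvalue:
  λ = 1: 2 blocks summing to 3 forces exactly one block of size 2 and the rest size 1 → block sizes [2, 1]

Assembling the blocks gives a Jordan form
J =
  [1, 1, 0]
  [0, 1, 0]
  [0, 0, 1]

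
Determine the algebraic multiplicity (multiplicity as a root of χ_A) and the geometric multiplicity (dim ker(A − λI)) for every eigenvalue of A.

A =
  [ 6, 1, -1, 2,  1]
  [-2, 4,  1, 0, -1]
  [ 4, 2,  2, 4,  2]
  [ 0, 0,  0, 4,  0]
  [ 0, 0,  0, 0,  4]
λ = 4: alg = 5, geom = 3

Step 1 — factor the characteristic polynomial to read off the algebraic multiplicities:
  χ_A(x) = (x - 4)^5

Step 2 — compute geometric multiplicities via the rank-nullity identity g(λ) = n − rank(A − λI):
  rank(A − (4)·I) = 2, so dim ker(A − (4)·I) = n − 2 = 3

Summary:
  λ = 4: algebraic multiplicity = 5, geometric multiplicity = 3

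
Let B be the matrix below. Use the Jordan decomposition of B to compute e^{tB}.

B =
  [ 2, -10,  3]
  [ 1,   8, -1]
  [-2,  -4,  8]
e^{tB} =
  [-4*t*exp(6*t) + exp(6*t), 4*t^2*exp(6*t) - 10*t*exp(6*t), 2*t^2*exp(6*t) + 3*t*exp(6*t)]
  [t*exp(6*t), -t^2*exp(6*t) + 2*t*exp(6*t) + exp(6*t), -t^2*exp(6*t)/2 - t*exp(6*t)]
  [-2*t*exp(6*t), 2*t^2*exp(6*t) - 4*t*exp(6*t), t^2*exp(6*t) + 2*t*exp(6*t) + exp(6*t)]

Strategy: write B = P · J · P⁻¹ where J is a Jordan canonical form, so e^{tB} = P · e^{tJ} · P⁻¹, and e^{tJ} can be computed block-by-block.

B has Jordan form
J =
  [6, 1, 0]
  [0, 6, 1]
  [0, 0, 6]
(up to reordering of blocks).

Per-block formulas:
  For a 3×3 Jordan block J_3(6): exp(t · J_3(6)) = e^(6t)·(I + t·N + (t^2/2)·N^2), where N is the 3×3 nilpotent shift.

After assembling e^{tJ} and conjugating by P, we get:

e^{tB} =
  [-4*t*exp(6*t) + exp(6*t), 4*t^2*exp(6*t) - 10*t*exp(6*t), 2*t^2*exp(6*t) + 3*t*exp(6*t)]
  [t*exp(6*t), -t^2*exp(6*t) + 2*t*exp(6*t) + exp(6*t), -t^2*exp(6*t)/2 - t*exp(6*t)]
  [-2*t*exp(6*t), 2*t^2*exp(6*t) - 4*t*exp(6*t), t^2*exp(6*t) + 2*t*exp(6*t) + exp(6*t)]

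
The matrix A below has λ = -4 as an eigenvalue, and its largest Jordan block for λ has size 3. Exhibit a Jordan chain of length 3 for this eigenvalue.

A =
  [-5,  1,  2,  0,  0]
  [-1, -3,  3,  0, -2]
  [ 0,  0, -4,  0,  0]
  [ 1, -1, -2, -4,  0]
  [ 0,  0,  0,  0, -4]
A Jordan chain for λ = -4 of length 3:
v_1 = (1, 1, 0, -1, 0)ᵀ
v_2 = (2, 3, 0, -2, 0)ᵀ
v_3 = (0, 0, 1, 0, 0)ᵀ

Let N = A − (-4)·I. We want v_3 with N^3 v_3 = 0 but N^2 v_3 ≠ 0; then v_{j-1} := N · v_j for j = 3, …, 2.

Pick v_3 = (0, 0, 1, 0, 0)ᵀ.
Then v_2 = N · v_3 = (2, 3, 0, -2, 0)ᵀ.
Then v_1 = N · v_2 = (1, 1, 0, -1, 0)ᵀ.

Sanity check: (A − (-4)·I) v_1 = (0, 0, 0, 0, 0)ᵀ = 0. ✓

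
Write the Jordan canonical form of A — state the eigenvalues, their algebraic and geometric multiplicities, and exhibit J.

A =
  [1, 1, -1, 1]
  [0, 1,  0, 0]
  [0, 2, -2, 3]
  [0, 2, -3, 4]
J_2(1) ⊕ J_2(1)

The characteristic polynomial is
  det(x·I − A) = x^4 - 4*x^3 + 6*x^2 - 4*x + 1 = (x - 1)^4

Eigenvalues and multiplicities (the geometric multiplicity of λ is n − rank(A − λI), which equals the number of Jordan blocks for λ):
  λ = 1: algebraic multiplicity = 4, geometric multiplicity = 2

Determining the block sizes for each eigenvalue:
  λ = 1: with am = 4 and gm = 2, the partition is not yet determined (e.g. several partitions of 4 into 2 parts exist). Let N = A − (1)·I. Computing rank(N^1) = 2, rank(N^2) = 0; the number of blocks of size ≥ j is rank(N^{j−1}) − rank(N^j), giving [2, 2]. So we have 2 block(s) of size 2 → block sizes [2, 2]

Assembling the blocks gives a Jordan form
J =
  [1, 1, 0, 0]
  [0, 1, 0, 0]
  [0, 0, 1, 1]
  [0, 0, 0, 1]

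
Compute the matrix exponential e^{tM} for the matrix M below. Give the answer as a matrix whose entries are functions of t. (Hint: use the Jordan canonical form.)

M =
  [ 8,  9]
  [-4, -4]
e^{tM} =
  [6*t*exp(2*t) + exp(2*t), 9*t*exp(2*t)]
  [-4*t*exp(2*t), -6*t*exp(2*t) + exp(2*t)]

Strategy: write M = P · J · P⁻¹ where J is a Jordan canonical form, so e^{tM} = P · e^{tJ} · P⁻¹, and e^{tJ} can be computed block-by-block.

M has Jordan form
J =
  [2, 1]
  [0, 2]
(up to reordering of blocks).

Per-block formulas:
  For a 2×2 Jordan block J_2(2): exp(t · J_2(2)) = e^(2t)·(I + t·N), where N is the 2×2 nilpotent shift.

After assembling e^{tJ} and conjugating by P, we get:

e^{tM} =
  [6*t*exp(2*t) + exp(2*t), 9*t*exp(2*t)]
  [-4*t*exp(2*t), -6*t*exp(2*t) + exp(2*t)]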